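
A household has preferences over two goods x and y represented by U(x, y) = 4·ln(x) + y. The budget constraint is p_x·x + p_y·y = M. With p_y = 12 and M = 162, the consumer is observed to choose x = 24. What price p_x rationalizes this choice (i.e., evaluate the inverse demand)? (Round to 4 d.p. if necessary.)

p_x = 2

MU_x = 4/x, MU_y = 1. Tangency: 4/x = p_x/p_y.
So x*(p_x,p_y) = 4·p_y/p_x, independent of income; and y* = (M − 4·p_y)/p_y.
Set x* = 24 in the demand function and solve for p_x: p_x = 2.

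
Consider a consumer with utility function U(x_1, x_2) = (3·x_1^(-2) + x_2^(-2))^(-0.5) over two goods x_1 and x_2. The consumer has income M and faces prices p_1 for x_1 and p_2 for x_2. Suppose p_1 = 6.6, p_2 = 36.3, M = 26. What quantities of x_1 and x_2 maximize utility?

x_1* = 1.2465, x_2* = 0.4896

MU_x_1 ∝ 3·x_1^(-3), MU_x_2 ∝ x_2^(-3), so MRS = 3·(x_2/x_1)^(3) = p_1/p_2.
Solve for the ratio: x_2/x_1 = [(1/3)·p_1/p_2]^(1/3).
Substitute x_2 = (x_2/x_1)·x_1 into the budget: x_1* = M/(p_1 + p_2·(x_2/x_1)).
Numerically x_2/x_1 = 0.3928, so x_1* = 26/(6.6 + 36.3·0.3928) = 1.2465 and x_2* = 0.3928·1.2465 = 0.4896.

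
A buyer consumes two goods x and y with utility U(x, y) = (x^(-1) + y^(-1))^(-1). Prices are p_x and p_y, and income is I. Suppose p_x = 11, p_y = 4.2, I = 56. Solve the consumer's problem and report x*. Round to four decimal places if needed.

From the CES first-order condition, (y/x)^(2) = p_x/p_y.
Solve for the ratio: y/x = [p_x/p_y]^(0.5).
With the ratio pinned down, the budget gives x* = I/(p_x + p_y·(y/x)) and y* = (y/x)·x*.
Numerically y/x = 1.618347, so x* = 56/(11 + 4.2·1.618347) = 3.1466.

x* = 3.1466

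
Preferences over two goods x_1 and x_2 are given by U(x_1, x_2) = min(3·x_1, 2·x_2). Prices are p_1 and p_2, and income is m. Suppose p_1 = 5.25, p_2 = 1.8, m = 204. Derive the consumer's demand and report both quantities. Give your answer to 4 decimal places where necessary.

Here 2·5.25 + 3·1.8 = 15.9, giving x_1* = 25.6604 and x_2* = 38.4906.

x_1* = 25.6604, x_2* = 38.4906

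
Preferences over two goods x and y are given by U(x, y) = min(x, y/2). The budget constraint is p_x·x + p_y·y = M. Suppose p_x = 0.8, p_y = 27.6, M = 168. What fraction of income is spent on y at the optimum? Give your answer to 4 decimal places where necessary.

Leontief preferences: the optimum is at the kink where x/1 = y/2, i.e. y = 2·x.
Budget: p_x·x + p_y·2·x = M, so (p_x + 2·p_y)·x = M.
Demand: x*(p_x,p_y,M) = M/(p_x + 2·p_y), y* = 2·M/(p_x + 2·p_y).
Here 0.8 + 2·27.6 = 56, giving x* = 3 and y* = 6.
Expenditure on y: 27.6·6 = 165.6; share = 0.9857.

share on y = 0.9857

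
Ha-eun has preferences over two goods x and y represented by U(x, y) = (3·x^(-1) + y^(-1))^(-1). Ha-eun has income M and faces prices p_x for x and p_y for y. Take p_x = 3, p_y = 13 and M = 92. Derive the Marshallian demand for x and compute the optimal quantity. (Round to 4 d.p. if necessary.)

x* = 13.9277

From the CES first-order condition, 3·(y/x)^(2) = p_x/p_y.
Hence y/x = ((1/3)·p_x/p_y)^(1/(2)), i.e. raised to the 0.5 power.
Substitute y = (y/x)·x into the budget: x* = M/(p_x + p_y·(y/x)).
Numerically y/x = 0.27735, so x* = 92/(3 + 13·0.27735) = 13.9277.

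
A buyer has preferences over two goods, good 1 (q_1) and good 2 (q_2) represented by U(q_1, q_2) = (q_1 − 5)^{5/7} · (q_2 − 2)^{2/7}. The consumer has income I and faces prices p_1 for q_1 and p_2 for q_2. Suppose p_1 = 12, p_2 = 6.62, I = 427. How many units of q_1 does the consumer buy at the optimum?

MRS = (5/2)·(q_2−2)/(q_1−5). Tangency with p_1/p_2 gives q_2−2 = (2/5)·(p_1/p_2)·(q_1−5).
Substituting into the budget: q_1* = 5 + 5/7·(I − 5·p_1 − 2·p_2)/p_1, and q_2* = 2 + 2/7·(…)/p_2.
Discretionary income = 427 − 5·12 − 2·6.62 = 353.76; q_1* = 5 + 5/7·353.76/12 = 26.0571.

q_1* = 26.0571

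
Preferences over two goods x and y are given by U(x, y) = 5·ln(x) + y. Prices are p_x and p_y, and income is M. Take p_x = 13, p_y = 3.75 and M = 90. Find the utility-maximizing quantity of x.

x* = 1.4423

MU_x = 5/x, MU_y = 1. Tangency: 5/x = p_x/p_y.
So x*(p_x,p_y) = 5·p_y/p_x, independent of income; and y* = (M − 5·p_y)/p_y.
At the given prices: x* = 5·3.75/13 = 1.4423.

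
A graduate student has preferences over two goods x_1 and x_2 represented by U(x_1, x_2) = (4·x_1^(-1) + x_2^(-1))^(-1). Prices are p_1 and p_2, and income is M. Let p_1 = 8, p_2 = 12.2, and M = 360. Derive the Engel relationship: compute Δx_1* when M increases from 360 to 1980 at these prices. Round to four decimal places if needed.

MU_x_1 ∝ 4·x_1^(-2), MU_x_2 ∝ x_2^(-2), so MRS = 4·(x_2/x_1)^(2) = p_1/p_2.
Solve for the ratio: x_2/x_1 = [(1/4)·p_1/p_2]^(0.5).
With the ratio pinned down, the budget gives x_1* = M/(p_1 + p_2·(x_2/x_1)) and x_2* = (x_2/x_1)·x_1*.
Numerically x_2/x_1 = 0.404888, so x_1* = 360/(8 + 12.2·0.404888) = 27.8215.
At M' = 1980: x_1* = 153.0182. Change: 153.0182 − 27.8215 = 125.1967.

Δx_1* = 125.1967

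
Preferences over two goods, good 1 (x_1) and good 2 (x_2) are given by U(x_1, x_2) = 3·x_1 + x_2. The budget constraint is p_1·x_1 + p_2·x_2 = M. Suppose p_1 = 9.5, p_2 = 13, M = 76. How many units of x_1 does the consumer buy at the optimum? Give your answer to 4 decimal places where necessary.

x_1* = 8

Perfect substitutes: compare marginal utility per dollar. 3/p_1 vs 1/p_2 → 0.3158 vs 0.0769.
x_1 gives more utility per dollar, so spend all income on x_1: x_1* = M/p_1, x_2* = 0.
Numerically: x_1* = 8, x_2* = 0.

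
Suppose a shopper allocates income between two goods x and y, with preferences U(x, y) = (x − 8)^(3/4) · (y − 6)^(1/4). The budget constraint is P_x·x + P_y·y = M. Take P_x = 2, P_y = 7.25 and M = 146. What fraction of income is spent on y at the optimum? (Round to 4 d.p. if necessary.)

MRS = 3·(y−6)/(x−8). Tangency with P_x/P_y gives y−6 = (1/3)·(P_x/P_y)·(x−8).
After buying the subsistence bundle (8, 6), a share 0.75 of the remaining income goes to x: x* = 8 + 0.75·(M − 8P_x − 6P_y)/P_x.
Discretionary income = 146 − 8·2 − 6·7.25 = 86.5; x* = 8 + 0.75·86.5/2 = 40.4375; y* = 6 + 0.25·86.5/7.25 = 8.9828.
Expenditure on y: 7.25·8.9828 = 65.125; share = 0.4461.

share on y = 0.4461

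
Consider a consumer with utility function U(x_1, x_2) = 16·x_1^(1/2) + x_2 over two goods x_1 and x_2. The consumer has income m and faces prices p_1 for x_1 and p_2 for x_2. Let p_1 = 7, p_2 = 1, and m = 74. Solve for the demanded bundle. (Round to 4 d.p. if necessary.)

x_1* = 1.3061, x_2* = 64.8571

MU_x_1 = 8/√x_1, MU_x_2 = 1. Tangency: 8/√x_1 = p_1/p_2.
Solve: √x_1 = 8·p_2/p_1, so x_1*(p_1,p_2) = (8·p_2/p_1)², and x_2* = (m − p_1·x_1*)/p_2.
Plugging in: x_1* = (8·1/7)² = 1.3061, x_2* = 64.8571.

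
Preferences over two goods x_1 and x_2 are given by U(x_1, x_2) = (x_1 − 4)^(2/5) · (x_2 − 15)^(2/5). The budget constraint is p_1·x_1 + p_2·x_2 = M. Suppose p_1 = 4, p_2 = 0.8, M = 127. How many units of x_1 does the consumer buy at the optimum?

MRS = (x_2−15)/(x_1−4). Tangency with p_1/p_2 gives x_2−15 = (p_1/p_2)·(x_1−4).
After buying the subsistence bundle (4, 15), a share 0.5 of the remaining income goes to x_1: x_1* = 4 + 0.5·(M − 4p_1 − 15p_2)/p_1.
Discretionary income = 127 − 4·4 − 15·0.8 = 99; x_1* = 4 + 0.5·99/4 = 16.375.

x_1* = 16.375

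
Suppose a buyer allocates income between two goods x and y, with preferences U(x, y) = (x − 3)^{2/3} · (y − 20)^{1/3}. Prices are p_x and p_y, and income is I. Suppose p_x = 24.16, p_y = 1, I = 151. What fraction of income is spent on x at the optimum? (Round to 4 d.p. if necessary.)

MRS = 2·(y−20)/(x−3). Tangency with p_x/p_y gives y−20 = (1/2)·(p_x/p_y)·(x−3).
Substituting into the budget: x* = 3 + 2/3·(I − 3·p_x − 20·p_y)/p_x, and y* = 20 + 1/3·(…)/p_y.
Discretionary income = 151 − 3·24.16 − 20·1 = 58.52; x* = 3 + 2/3·58.52/24.16 = 4.6148; y* = 20 + 1/3·58.52/1 = 39.5067.
Expenditure on x: 24.16·4.6148 = 111.4933; share = 0.7384.

share on x = 0.7384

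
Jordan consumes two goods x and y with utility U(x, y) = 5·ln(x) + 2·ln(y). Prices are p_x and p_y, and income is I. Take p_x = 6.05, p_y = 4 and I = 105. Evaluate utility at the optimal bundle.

The MRS is (5/2)·y/x. Set MRS = p_x/p_y.
Rearranging, p_y·y = (2/5)·p_x·x. Substituting into the budget gives p_x·x·(1 + (2/5)) = I.
Demand: x*(p_x,p_y,I) = 5/7·I/p_x and y* = 2/7·I/p_y.
At p_x=6.05, p_y=4, I=105: x* = 5/7·105/6.05 = 12.3967, y* = 7.5.
Utility at the optimum: U(12.3967, 7.5) = 16.617.

V = 16.617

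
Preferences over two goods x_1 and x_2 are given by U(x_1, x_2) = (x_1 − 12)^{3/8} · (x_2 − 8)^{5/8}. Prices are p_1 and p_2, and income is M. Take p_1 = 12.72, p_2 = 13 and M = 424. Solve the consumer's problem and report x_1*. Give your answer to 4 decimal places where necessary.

x_1* = 16.934

MRS = (3/5)·(x_2−8)/(x_1−12). Tangency with p_1/p_2 gives x_2−8 = (5/3)·(p_1/p_2)·(x_1−12).
Substituting into the budget: x_1* = 12 + 0.375·(M − 12·p_1 − 8·p_2)/p_1, and x_2* = 8 + 0.625·(…)/p_2.
Discretionary income = 424 − 12·12.72 − 8·13 = 167.36; x_1* = 12 + 0.375·167.36/12.72 = 16.934.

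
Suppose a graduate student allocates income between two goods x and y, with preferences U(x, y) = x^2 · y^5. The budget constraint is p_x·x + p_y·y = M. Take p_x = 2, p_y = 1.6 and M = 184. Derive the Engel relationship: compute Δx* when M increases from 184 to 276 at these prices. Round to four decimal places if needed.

Δx* = 13.1429

The MRS is (2/5)·y/x. Set MRS = p_x/p_y.
So 2·p_y·y = 5·p_x·x; combined with the budget, a share 2/7 of income goes to x.
Demand: x*(p_x,p_y,M) = 2/7·M/p_x and y* = 5/7·M/p_y.
At p_x=2, p_y=1.6, M=184: x* = 2/7·184/2 = 26.2857.
At M' = 276: x* = 39.4286. Change: 39.4286 − 26.2857 = 13.1429.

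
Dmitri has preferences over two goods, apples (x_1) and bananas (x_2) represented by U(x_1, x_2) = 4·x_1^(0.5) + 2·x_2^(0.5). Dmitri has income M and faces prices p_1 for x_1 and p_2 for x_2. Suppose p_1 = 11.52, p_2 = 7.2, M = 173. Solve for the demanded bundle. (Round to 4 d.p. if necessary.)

x_1* = 10.7267, x_2* = 6.8651

MU_x_1 ∝ 4·x_1^(-0.5), MU_x_2 ∝ 2·x_2^(-0.5), so MRS = 2·(x_2/x_1)^(0.5) = p_1/p_2.
Solve for the ratio: x_2/x_1 = [(1/2)·p_1/p_2]^(2).
Substitute x_2 = (x_2/x_1)·x_1 into the budget: x_1* = M/(p_1 + p_2·(x_2/x_1)).
Numerically x_2/x_1 = 0.64, so x_1* = 173/(11.52 + 7.2·0.64) = 10.7267 and x_2* = 0.64·10.7267 = 6.8651.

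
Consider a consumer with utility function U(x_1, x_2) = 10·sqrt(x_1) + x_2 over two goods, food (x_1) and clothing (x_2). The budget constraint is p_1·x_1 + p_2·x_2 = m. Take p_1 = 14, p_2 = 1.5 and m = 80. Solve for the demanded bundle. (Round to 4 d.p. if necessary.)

x_1* = 0.287, x_2* = 50.6548

Set MRS = p_1/p_2: 5·x_1^(−1/2) = p_1/p_2.
Thus x_1* = (5·p_2/p_1)² — independent of m — with the rest of income spent on x_2.
Plugging in: x_1* = (5·1.5/14)² = 0.287, x_2* = 50.6548.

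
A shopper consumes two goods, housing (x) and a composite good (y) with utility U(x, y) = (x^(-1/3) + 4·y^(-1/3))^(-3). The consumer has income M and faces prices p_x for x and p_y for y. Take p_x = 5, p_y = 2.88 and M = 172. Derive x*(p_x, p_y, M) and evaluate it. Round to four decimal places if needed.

x* = 9.9306

From the CES first-order condition, (1/4)·(y/x)^(4/3) = p_x/p_y.
Solve for the ratio: y/x = [4·p_x/p_y]^(0.75).
With the ratio pinned down, the budget gives x* = M/(p_x + p_y·(y/x)) and y* = (y/x)·x*.
Numerically y/x = 4.277875, so x* = 172/(5 + 2.88·4.277875) = 9.9306.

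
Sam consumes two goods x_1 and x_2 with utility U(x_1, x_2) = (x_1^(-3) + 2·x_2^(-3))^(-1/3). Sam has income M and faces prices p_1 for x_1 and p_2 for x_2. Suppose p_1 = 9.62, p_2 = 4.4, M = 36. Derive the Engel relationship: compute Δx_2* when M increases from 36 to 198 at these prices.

Δx_2* = 14.6573

MRS = MU_x_1/MU_x_2 = (1/2)·(x_2/x_1)^(4). Set equal to p_1/p_2.
Solve for the ratio: x_2/x_1 = [2·p_1/p_2]^(0.25).
Substitute x_2 = (x_2/x_1)·x_1 into the budget: x_1* = M/(p_1 + p_2·(x_2/x_1)).
Numerically x_2/x_1 = 1.446066, so x_1* = 36/(9.62 + 4.4·1.446066) = 2.2524 and x_2* = 1.446066·2.2524 = 3.2572.
At M' = 198: x_2* = 17.9144. Change: 17.9144 − 3.2572 = 14.6573.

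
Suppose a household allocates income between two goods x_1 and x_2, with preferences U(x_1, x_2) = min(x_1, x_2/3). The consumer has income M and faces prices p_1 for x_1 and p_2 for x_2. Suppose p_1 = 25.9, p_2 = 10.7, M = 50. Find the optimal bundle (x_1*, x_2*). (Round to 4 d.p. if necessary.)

Leontief preferences: the optimum is at the kink where x_1/1 = x_2/3, i.e. x_2 = 3·x_1.
Budget: p_1·x_1 + p_2·3·x_1 = M, so (p_1 + 3·p_2)·x_1 = M.
Demand: x_1*(p_1,p_2,M) = M/(p_1 + 3·p_2), x_2* = 3·M/(p_1 + 3·p_2).
Here 25.9 + 3·10.7 = 58, giving x_1* = 0.8621 and x_2* = 2.5862.

x_1* = 0.8621, x_2* = 2.5862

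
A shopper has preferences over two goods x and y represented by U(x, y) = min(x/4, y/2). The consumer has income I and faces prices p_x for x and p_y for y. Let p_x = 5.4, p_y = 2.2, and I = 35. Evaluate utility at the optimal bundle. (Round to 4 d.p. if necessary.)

V = 1.3462

Demand: x*(p_x,p_y,I) = 4·I/(4·p_x + 2·p_y), y* = 2·I/(4·p_x + 2·p_y).
Here 4·5.4 + 2·2.2 = 26, giving x* = 5.3846 and y* = 2.6923.
Utility at the optimum: U(5.3846, 2.6923) = 1.3462.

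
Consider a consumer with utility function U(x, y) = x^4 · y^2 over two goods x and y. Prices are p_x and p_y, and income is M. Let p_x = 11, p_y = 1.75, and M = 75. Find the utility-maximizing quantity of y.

MU_x/MU_y = (4·y)/(2·x); tangency sets this equal to p_x/p_y.
Rearranging, p_y·y = (1/2)·p_x·x. Substituting into the budget gives p_x·x·(1 + (1/2)) = M.
Demand: x*(p_x,p_y,M) = 2/3·M/p_x and y* = 1/3·M/p_y.
At p_x=11, p_y=1.75, M=75: y* = 1/3·75/1.75 = 14.2857.

y* = 14.2857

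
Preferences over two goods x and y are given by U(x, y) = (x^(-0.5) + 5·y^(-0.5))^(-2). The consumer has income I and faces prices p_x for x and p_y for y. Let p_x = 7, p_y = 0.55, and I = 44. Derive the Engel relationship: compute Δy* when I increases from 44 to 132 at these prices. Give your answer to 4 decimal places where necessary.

MU_x ∝ x^(-1.5), MU_y ∝ 5·y^(-1.5), so MRS = (1/5)·(y/x)^(1.5) = p_x/p_y.
Solve for the ratio: y/x = [5·p_x/p_y]^(2/3).
Substitute y = (y/x)·x into the budget: x* = I/(p_x + p_y·(y/x)).
Numerically y/x = 15.939336, so x* = 44/(7 + 0.55·15.939336) = 2.7907 and y* = 15.939336·2.7907 = 44.482.
At I' = 132: y* = 133.4459. Change: 133.4459 − 44.482 = 88.9639.

Δy* = 88.9639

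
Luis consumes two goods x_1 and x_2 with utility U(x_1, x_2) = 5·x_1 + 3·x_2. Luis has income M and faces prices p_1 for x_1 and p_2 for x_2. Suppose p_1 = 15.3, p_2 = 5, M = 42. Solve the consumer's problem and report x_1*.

Linear utility — the consumer picks whichever good has higher MU/price: 5/15.3 = 0.3268 vs 3/5 = 0.6.
x_2 gives more utility per dollar, so spend all income on x_2: x_2* = M/p_2, x_1* = 0.
Numerically: x_1* = 0, x_2* = 8.4.

x_1* = 0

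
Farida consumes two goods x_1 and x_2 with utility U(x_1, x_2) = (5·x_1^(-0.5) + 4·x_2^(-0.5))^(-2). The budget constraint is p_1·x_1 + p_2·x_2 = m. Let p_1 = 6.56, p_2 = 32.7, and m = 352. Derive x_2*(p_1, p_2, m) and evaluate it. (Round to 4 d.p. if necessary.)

MU_x_1 ∝ 5·x_1^(-1.5), MU_x_2 ∝ 4·x_2^(-1.5), so MRS = (5/4)·(x_2/x_1)^(1.5) = p_1/p_2.
Hence x_2/x_1 = ((4/5)·p_1/p_2)^(1/(1.5)), i.e. raised to the 2/3 power.
With the ratio pinned down, the budget gives x_1* = m/(p_1 + p_2·(x_2/x_1)) and x_2* = (x_2/x_1)·x_1*.
Numerically x_2/x_1 = 0.295323, so x_1* = 352/(6.56 + 32.7·0.295323) = 21.7055 and x_2* = 0.295323·21.7055 = 6.4101.

x_2* = 6.4101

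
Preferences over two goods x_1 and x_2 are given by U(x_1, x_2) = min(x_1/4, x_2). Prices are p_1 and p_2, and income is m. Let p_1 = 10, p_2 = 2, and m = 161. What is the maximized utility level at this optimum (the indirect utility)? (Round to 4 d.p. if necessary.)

V = 3.8333

Here 4·10 + 2 = 42, giving x_1* = 15.3333 and x_2* = 3.8333.
Utility at the optimum: U(15.3333, 3.8333) = 3.8333.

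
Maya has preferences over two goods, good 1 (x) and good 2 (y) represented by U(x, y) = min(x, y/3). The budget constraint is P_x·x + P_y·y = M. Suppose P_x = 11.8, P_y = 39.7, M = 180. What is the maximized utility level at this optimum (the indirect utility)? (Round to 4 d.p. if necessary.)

Leontief preferences: the optimum is at the kink where x/1 = y/3, i.e. y = 3·x.
Budget: P_x·x + P_y·3·x = M, so (P_x + 3·P_y)·x = M.
Demand: x*(P_x,P_y,M) = M/(P_x + 3·P_y), y* = 3·M/(P_x + 3·P_y).
Here 11.8 + 3·39.7 = 130.9, giving x* = 1.3751 and y* = 4.1253.
Utility at the optimum: U(1.3751, 4.1253) = 1.3751.

V = 1.3751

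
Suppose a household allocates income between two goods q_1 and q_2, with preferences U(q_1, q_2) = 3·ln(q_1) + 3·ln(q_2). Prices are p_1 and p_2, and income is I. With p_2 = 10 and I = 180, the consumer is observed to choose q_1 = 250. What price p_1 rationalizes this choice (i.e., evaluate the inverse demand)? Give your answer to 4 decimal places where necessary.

p_1 = 0.36

MU_q_1/MU_q_2 = (3·q_2)/(3·q_1); tangency sets this equal to p_1/p_2.
So 3·p_2·q_2 = 3·p_1·q_1; combined with the budget, a share 0.5 of income goes to q_1.
Demand: q_1*(p_1,p_2,I) = 0.5·I/p_1 and q_2* = 0.5·I/p_2.
Set q_1* = 250 in the demand function and solve for p_1: p_1 = 0.36.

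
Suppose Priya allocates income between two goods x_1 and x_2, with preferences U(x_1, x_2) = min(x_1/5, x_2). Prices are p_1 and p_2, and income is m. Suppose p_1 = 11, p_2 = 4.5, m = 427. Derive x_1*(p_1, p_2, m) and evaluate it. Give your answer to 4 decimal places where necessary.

Leontief preferences: the optimum is at the kink where x_1/5 = x_2/1, i.e. x_2 = (1/5)·x_1.
Budget: p_1·x_1 + p_2·(1/5)·x_1 = m, so (5·p_1 + p_2)·x_1 = 5·m.
Demand: x_1*(p_1,p_2,m) = 5·m/(5·p_1 + p_2), x_2* = m/(5·p_1 + p_2).
Here 5·11 + 4.5 = 59.5, giving x_1* = 35.8824.

x_1* = 35.8824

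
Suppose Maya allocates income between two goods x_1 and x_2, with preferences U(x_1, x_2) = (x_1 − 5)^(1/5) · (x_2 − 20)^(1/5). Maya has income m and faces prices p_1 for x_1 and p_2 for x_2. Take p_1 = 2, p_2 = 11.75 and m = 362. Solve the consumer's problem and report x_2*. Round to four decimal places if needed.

MRS = (x_2−20)/(x_1−5). Tangency with p_1/p_2 gives x_2−20 = (p_1/p_2)·(x_1−5).
After buying the subsistence bundle (5, 20), a share 0.5 of the remaining income goes to x_1: x_1* = 5 + 0.5·(m − 5p_1 − 20p_2)/p_1.
Discretionary income = 362 − 5·2 − 20·11.75 = 117; x_2* = 20 + 0.5·117/11.75 = 24.9787.

x_2* = 24.9787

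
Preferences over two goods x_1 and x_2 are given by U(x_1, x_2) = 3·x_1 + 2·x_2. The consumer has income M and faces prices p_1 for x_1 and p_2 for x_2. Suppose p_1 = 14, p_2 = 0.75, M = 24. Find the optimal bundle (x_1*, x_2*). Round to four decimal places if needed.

Perfect substitutes: compare marginal utility per dollar. 3/p_1 vs 2/p_2 → 0.2143 vs 2.6667.
x_2 gives more utility per dollar, so spend all income on x_2: x_2* = M/p_2, x_1* = 0.
Numerically: x_1* = 0, x_2* = 32.

x_1* = 0, x_2* = 32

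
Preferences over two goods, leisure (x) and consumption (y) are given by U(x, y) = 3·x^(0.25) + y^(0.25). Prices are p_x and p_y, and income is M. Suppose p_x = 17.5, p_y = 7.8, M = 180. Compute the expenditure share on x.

Numerically y/x = 0.678833, so x* = 180/(17.5 + 7.8·0.678833) = 7.8965 and y* = 0.678833·7.8965 = 5.3604.
Expenditure on x: 17.5·7.8965 = 138.1888; share = 0.7677.

share on x = 0.7677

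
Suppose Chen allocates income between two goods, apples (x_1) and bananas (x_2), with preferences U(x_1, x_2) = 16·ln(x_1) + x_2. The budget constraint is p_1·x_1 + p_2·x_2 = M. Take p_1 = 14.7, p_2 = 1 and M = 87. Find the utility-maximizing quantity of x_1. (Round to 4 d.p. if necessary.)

x_1* = 1.0884

MU_x_1 = 16/x_1, MU_x_2 = 1. Tangency: 16/x_1 = p_1/p_2.
So x_1*(p_1,p_2) = 16·p_2/p_1, independent of income; and x_2* = (M − 16·p_2)/p_2.
At the given prices: x_1* = 16·1/14.7 = 1.0884.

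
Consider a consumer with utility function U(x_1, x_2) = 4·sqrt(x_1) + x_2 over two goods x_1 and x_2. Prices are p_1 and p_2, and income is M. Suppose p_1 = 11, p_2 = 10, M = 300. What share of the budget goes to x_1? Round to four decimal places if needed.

Utility is quasi-linear in x_2; the FOC for x_1 is 2/√x_1 = p_1/p_2.
Thus x_1* = (2·p_2/p_1)² — independent of M — with the rest of income spent on x_2.
Plugging in: x_1* = (2·10/11)² = 3.3058, x_2* = 26.3636.
Expenditure on x_1: 11·3.3058 = 36.3636; share = 0.1212.

share on x_1 = 0.1212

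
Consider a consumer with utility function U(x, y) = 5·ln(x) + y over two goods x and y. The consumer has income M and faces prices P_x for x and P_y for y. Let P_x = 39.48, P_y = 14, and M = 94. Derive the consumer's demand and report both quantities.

x* = 1.773, y* = 1.7143

So x*(P_x,P_y) = 5·P_y/P_x, independent of income; and y* = (M − 5·P_y)/P_y.
At the given prices: x* = 5·14/39.48 = 1.773, and y* = 1.7143.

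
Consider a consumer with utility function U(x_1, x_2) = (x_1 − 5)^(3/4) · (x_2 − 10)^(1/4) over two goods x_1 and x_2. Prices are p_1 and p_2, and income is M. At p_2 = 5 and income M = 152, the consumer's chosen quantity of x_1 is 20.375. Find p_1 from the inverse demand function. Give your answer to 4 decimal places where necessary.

Let x_1' = x_1−5, x_2' = x_2−10. MRS = 3·x_2'/x_1' = p_1/p_2.
Substituting into the budget: x_1* = 5 + 0.75·(M − 5·p_1 − 10·p_2)/p_1, and x_2* = 10 + 0.25·(…)/p_2.
Set x_1* = 20.375 in the demand function and solve for p_1: p_1 = 4.

p_1 = 4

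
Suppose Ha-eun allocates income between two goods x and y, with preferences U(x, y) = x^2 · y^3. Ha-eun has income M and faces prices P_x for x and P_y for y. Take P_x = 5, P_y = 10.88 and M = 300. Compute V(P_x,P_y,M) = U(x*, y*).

V = 2608274.6031

MU_x/MU_y = (2·y)/(3·x); tangency sets this equal to P_x/P_y.
Rearranging, P_y·y = (3/2)·P_x·x. Substituting into the budget gives P_x·x·(1 + (3/2)) = M.
Demand: x*(P_x,P_y,M) = 0.4·M/P_x and y* = 0.6·M/P_y.
At P_x=5, P_y=10.88, M=300: x* = 0.4·300/5 = 24, y* = 16.5441.
Utility at the optimum: U(24, 16.5441) = 2608274.6031.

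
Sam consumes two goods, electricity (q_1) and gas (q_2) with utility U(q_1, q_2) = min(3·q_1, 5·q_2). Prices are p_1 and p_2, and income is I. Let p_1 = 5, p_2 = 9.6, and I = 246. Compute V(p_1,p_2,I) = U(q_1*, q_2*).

V = 68.5874

With perfect complements, no substitution: consume in ratio q_1:q_2 = 5:3.
Budget: p_1·q_1 + p_2·(3/5)·q_1 = I, so (5·p_1 + 3·p_2)·q_1 = 5·I.
Demand: q_1*(p_1,p_2,I) = 5·I/(5·p_1 + 3·p_2), q_2* = 3·I/(5·p_1 + 3·p_2).
Here 5·5 + 3·9.6 = 53.8, giving q_1* = 22.8625 and q_2* = 13.7175.
Utility at the optimum: U(22.8625, 13.7175) = 68.5874.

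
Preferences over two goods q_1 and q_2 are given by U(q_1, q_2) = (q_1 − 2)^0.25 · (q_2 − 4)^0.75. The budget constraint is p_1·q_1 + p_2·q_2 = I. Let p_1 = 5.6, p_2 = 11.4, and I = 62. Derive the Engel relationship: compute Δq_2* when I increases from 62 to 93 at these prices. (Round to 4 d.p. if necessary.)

Δq_2* = 2.0395

This is Cobb-Douglas in (q_1−2, q_2−4): tangency gives 0.25·p_2·(q_2−4) = 0.75·p_1·(q_1−2).
After buying the subsistence bundle (2, 4), a share 0.25 of the remaining income goes to q_1: q_1* = 2 + 0.25·(I − 2p_1 − 4p_2)/p_1.
Discretionary income = 62 − 2·5.6 − 4·11.4 = 5.2; q_2* = 4 + 0.75·5.2/11.4 = 4.3421.
At I' = 93: q_2* = 6.3816. Change: 6.3816 − 4.3421 = 2.0395.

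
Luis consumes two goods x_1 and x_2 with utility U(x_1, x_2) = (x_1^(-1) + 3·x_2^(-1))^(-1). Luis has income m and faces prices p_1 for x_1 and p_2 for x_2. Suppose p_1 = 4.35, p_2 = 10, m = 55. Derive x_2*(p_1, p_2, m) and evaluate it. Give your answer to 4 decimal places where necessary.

x_2* = 3.9832

MRS = MU_x_1/MU_x_2 = (1/3)·(x_2/x_1)^(2). Set equal to p_1/p_2.
Hence x_2/x_1 = (3·p_1/p_2)^(1/(2)), i.e. raised to the 0.5 power.
Substitute x_2 = (x_2/x_1)·x_1 into the budget: x_1* = m/(p_1 + p_2·(x_2/x_1)).
Numerically x_2/x_1 = 1.142366, so x_1* = 55/(4.35 + 10·1.142366) = 3.4868 and x_2* = 1.142366·3.4868 = 3.9832.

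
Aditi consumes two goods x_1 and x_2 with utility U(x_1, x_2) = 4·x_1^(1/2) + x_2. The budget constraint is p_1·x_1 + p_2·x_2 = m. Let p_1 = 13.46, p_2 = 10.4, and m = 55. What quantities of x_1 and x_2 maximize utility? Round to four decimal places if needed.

x_1* = 2.388, x_2* = 2.1978

Utility is quasi-linear in x_2; the FOC for x_1 is 2/√x_1 = p_1/p_2.
Solve: √x_1 = 2·p_2/p_1, so x_1*(p_1,p_2) = (2·p_2/p_1)², and x_2* = (m − p_1·x_1*)/p_2.
Plugging in: x_1* = (2·10.4/13.46)² = 2.388, x_2* = 2.1978.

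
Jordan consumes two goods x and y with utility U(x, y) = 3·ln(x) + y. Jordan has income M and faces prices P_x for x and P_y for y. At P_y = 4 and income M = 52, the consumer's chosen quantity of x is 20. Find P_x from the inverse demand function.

P_x = 0.6

MU_x = 3/x, MU_y = 1. Tangency: 3/x = P_x/P_y.
So x*(P_x,P_y) = 3·P_y/P_x, independent of income; and y* = (M − 3·P_y)/P_y.
Set x* = 20 in the demand function and solve for P_x: P_x = 0.6.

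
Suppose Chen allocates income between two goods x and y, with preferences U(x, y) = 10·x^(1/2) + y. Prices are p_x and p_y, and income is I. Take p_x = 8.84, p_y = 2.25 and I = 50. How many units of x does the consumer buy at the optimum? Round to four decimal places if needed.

x* = 1.6196

Set MRS = p_x/p_y: 5·x^(−1/2) = p_x/p_y.
Solve: √x = 5·p_y/p_x, so x*(p_x,p_y) = (5·p_y/p_x)², and y* = (I − p_x·x*)/p_y.
Plugging in: x* = (5·2.25/8.84)² = 1.6196.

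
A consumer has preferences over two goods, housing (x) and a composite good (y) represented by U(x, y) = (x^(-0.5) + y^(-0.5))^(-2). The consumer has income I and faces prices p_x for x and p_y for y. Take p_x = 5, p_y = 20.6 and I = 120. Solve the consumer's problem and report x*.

x* = 9.2197

MU_x ∝ x^(-1.5), MU_y ∝ y^(-1.5), so MRS = (y/x)^(1.5) = p_x/p_y.
Solve for the ratio: y/x = [p_x/p_y]^(2/3).
With the ratio pinned down, the budget gives x* = I/(p_x + p_y·(y/x)) and y* = (y/x)·x*.
Numerically y/x = 0.389107, so x* = 120/(5 + 20.6·0.389107) = 9.2197.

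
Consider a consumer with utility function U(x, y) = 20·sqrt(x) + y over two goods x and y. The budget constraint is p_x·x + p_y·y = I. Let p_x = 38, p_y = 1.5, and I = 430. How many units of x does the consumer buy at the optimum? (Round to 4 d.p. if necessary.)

x* = 0.1558

Plugging in: x* = (10·1.5/38)² = 0.1558.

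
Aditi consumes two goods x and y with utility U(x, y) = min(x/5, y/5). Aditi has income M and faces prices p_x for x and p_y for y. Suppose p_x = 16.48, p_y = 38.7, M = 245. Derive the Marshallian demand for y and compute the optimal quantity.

y* = 4.44

With perfect complements, no substitution: consume in ratio x:y = 5:5.
Budget: p_x·x + p_y·x = M, so (5·p_x + 5·p_y)·x = 5·M.
Demand: x*(p_x,p_y,M) = 5·M/(5·p_x + 5·p_y), y* = 5·M/(5·p_x + 5·p_y).
Here 5·16.48 + 5·38.7 = 275.9, giving y* = 4.44.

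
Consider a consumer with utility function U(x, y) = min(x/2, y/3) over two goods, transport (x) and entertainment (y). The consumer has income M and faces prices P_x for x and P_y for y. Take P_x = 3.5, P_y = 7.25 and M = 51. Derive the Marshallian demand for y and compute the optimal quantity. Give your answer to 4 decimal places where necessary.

With perfect complements, no substitution: consume in ratio x:y = 2:3.
Budget: P_x·x + P_y·(3/2)·x = M, so (2·P_x + 3·P_y)·x = 2·M.
Demand: x*(P_x,P_y,M) = 2·M/(2·P_x + 3·P_y), y* = 3·M/(2·P_x + 3·P_y).
Here 2·3.5 + 3·7.25 = 28.75, giving y* = 5.3217.

y* = 5.3217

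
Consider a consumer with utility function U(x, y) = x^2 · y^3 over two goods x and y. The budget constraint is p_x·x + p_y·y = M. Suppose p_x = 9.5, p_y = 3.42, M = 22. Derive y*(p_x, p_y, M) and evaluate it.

Tangency: MRS = (2/3)·y/x = p_x/p_y.
Rearranging, p_y·y = (3/2)·p_x·x. Substituting into the budget gives p_x·x·(1 + (3/2)) = M.
Demand: x*(p_x,p_y,M) = 0.4·M/p_x and y* = 0.6·M/p_y.
At p_x=9.5, p_y=3.42, M=22: y* = 0.6·22/3.42 = 3.8596.

y* = 3.8596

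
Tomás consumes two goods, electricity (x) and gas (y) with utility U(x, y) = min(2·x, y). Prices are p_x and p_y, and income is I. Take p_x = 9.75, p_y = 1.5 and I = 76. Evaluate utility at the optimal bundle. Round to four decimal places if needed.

Leontief preferences: the optimum is at the kink where x/1 = y/2, i.e. y = 2·x.
Budget: p_x·x + p_y·2·x = I, so (p_x + 2·p_y)·x = I.
Demand: x*(p_x,p_y,I) = I/(p_x + 2·p_y), y* = 2·I/(p_x + 2·p_y).
Here 9.75 + 2·1.5 = 12.75, giving x* = 5.9608 and y* = 11.9216.
Utility at the optimum: U(5.9608, 11.9216) = 11.9216.

V = 11.9216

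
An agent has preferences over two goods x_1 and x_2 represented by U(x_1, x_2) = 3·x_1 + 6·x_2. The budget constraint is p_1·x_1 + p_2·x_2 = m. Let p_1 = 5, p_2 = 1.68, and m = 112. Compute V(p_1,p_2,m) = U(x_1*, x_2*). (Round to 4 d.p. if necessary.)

Linear utility — the consumer picks whichever good has higher MU/price: 3/5 = 0.6 vs 6/1.68 = 3.5714.
x_2 gives more utility per dollar, so spend all income on x_2: x_2* = m/p_2, x_1* = 0.
Numerically: x_1* = 0, x_2* = 66.6667.
Utility at the optimum: U(0, 66.6667) = 400.

V = 400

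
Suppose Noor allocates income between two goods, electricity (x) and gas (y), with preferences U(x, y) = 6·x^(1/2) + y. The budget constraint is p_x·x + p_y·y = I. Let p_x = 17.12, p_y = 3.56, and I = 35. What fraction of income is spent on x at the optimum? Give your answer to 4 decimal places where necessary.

share on x = 0.1904

Set MRS = p_x/p_y: 3·x^(−1/2) = p_x/p_y.
Solve: √x = 3·p_y/p_x, so x*(p_x,p_y) = (3·p_y/p_x)², and y* = (I − p_x·x*)/p_y.
Plugging in: x* = (3·3.56/17.12)² = 0.3892, y* = 7.96.
Expenditure on x: 17.12·0.3892 = 6.6625; share = 0.1904.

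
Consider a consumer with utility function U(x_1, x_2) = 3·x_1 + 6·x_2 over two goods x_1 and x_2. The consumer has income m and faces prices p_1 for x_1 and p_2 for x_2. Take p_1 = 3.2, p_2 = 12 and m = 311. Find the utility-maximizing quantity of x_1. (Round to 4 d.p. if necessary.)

x_1* = 97.1875

Perfect substitutes: compare marginal utility per dollar. 3/p_1 vs 6/p_2 → 0.9375 vs 0.5.
x_1 gives more utility per dollar, so spend all income on x_1: x_1* = m/p_1, x_2* = 0.
Numerically: x_1* = 97.1875, x_2* = 0.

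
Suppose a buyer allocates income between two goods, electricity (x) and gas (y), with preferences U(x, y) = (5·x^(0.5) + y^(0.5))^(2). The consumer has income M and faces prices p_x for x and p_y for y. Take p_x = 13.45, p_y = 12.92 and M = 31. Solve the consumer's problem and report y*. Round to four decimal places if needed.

MRS = MU_x/MU_y = 5·(y/x)^(0.5). Set equal to p_x/p_y.
Solve for the ratio: y/x = [(1/5)·p_x/p_y]^(2).
Substitute y = (y/x)·x into the budget: x* = M/(p_x + p_y·(y/x)).
Numerically y/x = 0.043349, so x* = 31/(13.45 + 12.92·0.043349) = 2.2127 and y* = 0.043349·2.2127 = 0.0959.

y* = 0.0959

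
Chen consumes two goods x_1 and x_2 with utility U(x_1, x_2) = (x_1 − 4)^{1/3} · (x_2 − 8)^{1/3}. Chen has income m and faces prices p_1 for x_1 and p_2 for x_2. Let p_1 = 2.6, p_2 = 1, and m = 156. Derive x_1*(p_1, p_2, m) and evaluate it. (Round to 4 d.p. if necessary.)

MRS = (x_2−8)/(x_1−4). Tangency with p_1/p_2 gives x_2−8 = (p_1/p_2)·(x_1−4).
After buying the subsistence bundle (4, 8), a share 0.5 of the remaining income goes to x_1: x_1* = 4 + 0.5·(m − 4p_1 − 8p_2)/p_1.
Discretionary income = 156 − 4·2.6 − 8·1 = 137.6; x_1* = 4 + 0.5·137.6/2.6 = 30.4615.

x_1* = 30.4615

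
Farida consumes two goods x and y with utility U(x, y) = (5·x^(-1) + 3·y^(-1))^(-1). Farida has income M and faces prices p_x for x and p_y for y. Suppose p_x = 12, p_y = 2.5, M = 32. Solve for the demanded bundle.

From the CES first-order condition, (5/3)·(y/x)^(2) = p_x/p_y.
Hence y/x = ((3/5)·p_x/p_y)^(1/(2)), i.e. raised to the 0.5 power.
With the ratio pinned down, the budget gives x* = M/(p_x + p_y·(y/x)) and y* = (y/x)·x*.
Numerically y/x = 1.697056, so x* = 32/(12 + 2.5·1.697056) = 1.9701 and y* = 1.697056·1.9701 = 3.3434.

x* = 1.9701, y* = 3.3434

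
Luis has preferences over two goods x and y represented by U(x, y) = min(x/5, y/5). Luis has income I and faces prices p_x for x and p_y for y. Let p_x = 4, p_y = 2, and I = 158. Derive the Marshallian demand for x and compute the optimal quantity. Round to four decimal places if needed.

With perfect complements, no substitution: consume in ratio x:y = 5:5.
Budget: p_x·x + p_y·x = I, so (5·p_x + 5·p_y)·x = 5·I.
Demand: x*(p_x,p_y,I) = 5·I/(5·p_x + 5·p_y), y* = 5·I/(5·p_x + 5·p_y).
Here 5·4 + 5·2 = 30, giving x* = 26.3333.

x* = 26.3333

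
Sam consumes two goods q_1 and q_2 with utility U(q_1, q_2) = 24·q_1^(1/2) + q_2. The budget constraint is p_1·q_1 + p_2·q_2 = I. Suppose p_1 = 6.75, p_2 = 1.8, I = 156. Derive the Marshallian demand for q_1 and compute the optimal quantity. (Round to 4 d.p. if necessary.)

MU_q_1 = 12/√q_1, MU_q_2 = 1. Tangency: 12/√q_1 = p_1/p_2.
Thus q_1* = (12·p_2/p_1)² — independent of I — with the rest of income spent on q_2.
Plugging in: q_1* = (12·1.8/6.75)² = 10.24.

q_1* = 10.24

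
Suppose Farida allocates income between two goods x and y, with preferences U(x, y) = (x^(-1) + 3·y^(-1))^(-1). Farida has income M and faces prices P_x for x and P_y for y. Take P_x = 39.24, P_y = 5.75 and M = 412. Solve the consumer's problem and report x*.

MU_x ∝ x^(-2), MU_y ∝ 3·y^(-2), so MRS = (1/3)·(y/x)^(2) = P_x/P_y.
Solve for the ratio: y/x = [3·P_x/P_y]^(0.5).
With the ratio pinned down, the budget gives x* = M/(P_x + P_y·(y/x)) and y* = (y/x)·x*.
Numerically y/x = 4.524715, so x* = 412/(39.24 + 5.75·4.524715) = 6.3135.

x* = 6.3135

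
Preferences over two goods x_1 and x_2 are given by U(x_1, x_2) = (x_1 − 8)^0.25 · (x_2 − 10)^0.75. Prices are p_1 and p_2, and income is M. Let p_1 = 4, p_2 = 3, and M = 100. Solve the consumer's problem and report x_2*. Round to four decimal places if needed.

MRS = (1/3)·(x_2−10)/(x_1−8). Tangency with p_1/p_2 gives x_2−10 = 3·(p_1/p_2)·(x_1−8).
Substituting into the budget: x_1* = 8 + 0.25·(M − 8·p_1 − 10·p_2)/p_1, and x_2* = 10 + 0.75·(…)/p_2.
Discretionary income = 100 − 8·4 − 10·3 = 38; x_2* = 10 + 0.75·38/3 = 19.5.

x_2* = 19.5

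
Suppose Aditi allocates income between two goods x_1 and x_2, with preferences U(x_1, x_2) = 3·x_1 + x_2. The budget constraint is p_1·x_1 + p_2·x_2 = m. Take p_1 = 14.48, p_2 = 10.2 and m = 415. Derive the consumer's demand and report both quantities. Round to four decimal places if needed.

x_1* = 28.6602, x_2* = 0

Perfect substitutes: compare marginal utility per dollar. 3/p_1 vs 1/p_2 → 0.2072 vs 0.098.
x_1 gives more utility per dollar, so spend all income on x_1: x_1* = m/p_1, x_2* = 0.
Numerically: x_1* = 28.6602, x_2* = 0.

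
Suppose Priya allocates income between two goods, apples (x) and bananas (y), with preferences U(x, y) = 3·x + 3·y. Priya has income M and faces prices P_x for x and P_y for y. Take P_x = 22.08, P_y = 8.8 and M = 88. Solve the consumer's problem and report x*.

Perfect substitutes: compare marginal utility per dollar. 3/P_x vs 3/P_y → 0.1359 vs 0.3409.
y gives more utility per dollar, so spend all income on y: y* = M/P_y, x* = 0.
Numerically: x* = 0, y* = 10.

x* = 0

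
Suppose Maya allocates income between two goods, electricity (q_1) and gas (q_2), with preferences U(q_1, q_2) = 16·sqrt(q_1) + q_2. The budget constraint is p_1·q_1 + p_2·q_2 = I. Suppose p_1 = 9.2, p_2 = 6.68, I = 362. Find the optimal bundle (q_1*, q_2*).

Utility is quasi-linear in q_2; the FOC for q_1 is 8/√q_1 = p_1/p_2.
Solve: √q_1 = 8·p_2/p_1, so q_1*(p_1,p_2) = (8·p_2/p_1)², and q_2* = (I − p_1·q_1*)/p_2.
Plugging in: q_1* = (8·6.68/9.2)² = 33.7409, q_2* = 7.7221.

q_1* = 33.7409, q_2* = 7.7221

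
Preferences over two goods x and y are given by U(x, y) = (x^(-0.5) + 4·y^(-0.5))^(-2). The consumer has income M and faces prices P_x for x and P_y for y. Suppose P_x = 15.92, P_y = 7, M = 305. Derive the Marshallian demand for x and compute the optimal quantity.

x* = 6.5698

From the CES first-order condition, (1/4)·(y/x)^(1.5) = P_x/P_y.
Solve for the ratio: y/x = [4·P_x/P_y]^(2/3).
With the ratio pinned down, the budget gives x* = M/(P_x + P_y·(y/x)) and y* = (y/x)·x*.
Numerically y/x = 4.357827, so x* = 305/(15.92 + 7·4.357827) = 6.5698.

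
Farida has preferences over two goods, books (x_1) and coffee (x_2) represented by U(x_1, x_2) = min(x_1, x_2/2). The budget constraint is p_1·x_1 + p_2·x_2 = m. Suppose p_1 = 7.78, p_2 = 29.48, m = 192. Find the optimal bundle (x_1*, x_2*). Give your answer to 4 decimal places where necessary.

x_1* = 2.8768, x_2* = 5.7537

Leontief preferences: the optimum is at the kink where x_1/1 = x_2/2, i.e. x_2 = 2·x_1.
Budget: p_1·x_1 + p_2·2·x_1 = m, so (p_1 + 2·p_2)·x_1 = m.
Demand: x_1*(p_1,p_2,m) = m/(p_1 + 2·p_2), x_2* = 2·m/(p_1 + 2·p_2).
Here 7.78 + 2·29.48 = 66.74, giving x_1* = 2.8768 and x_2* = 5.7537.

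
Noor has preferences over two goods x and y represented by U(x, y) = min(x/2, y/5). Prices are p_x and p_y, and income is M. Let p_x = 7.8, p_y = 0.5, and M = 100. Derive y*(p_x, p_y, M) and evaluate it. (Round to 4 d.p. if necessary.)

With perfect complements, no substitution: consume in ratio x:y = 2:5.
Budget: p_x·x + p_y·(5/2)·x = M, so (2·p_x + 5·p_y)·x = 2·M.
Demand: x*(p_x,p_y,M) = 2·M/(2·p_x + 5·p_y), y* = 5·M/(2·p_x + 5·p_y).
Here 2·7.8 + 5·0.5 = 18.1, giving y* = 27.6243.

y* = 27.6243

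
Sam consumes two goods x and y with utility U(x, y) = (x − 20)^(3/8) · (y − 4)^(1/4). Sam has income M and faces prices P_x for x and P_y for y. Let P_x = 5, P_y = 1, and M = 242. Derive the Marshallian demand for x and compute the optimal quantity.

x* = 36.56

Let x' = x−20, y' = y−4. MRS = (3/2)·y'/x' = P_x/P_y.
After buying the subsistence bundle (20, 4), a share 0.6 of the remaining income goes to x: x* = 20 + 0.6·(M − 20P_x − 4P_y)/P_x.
Discretionary income = 242 − 20·5 − 4·1 = 138; x* = 20 + 0.6·138/5 = 36.56.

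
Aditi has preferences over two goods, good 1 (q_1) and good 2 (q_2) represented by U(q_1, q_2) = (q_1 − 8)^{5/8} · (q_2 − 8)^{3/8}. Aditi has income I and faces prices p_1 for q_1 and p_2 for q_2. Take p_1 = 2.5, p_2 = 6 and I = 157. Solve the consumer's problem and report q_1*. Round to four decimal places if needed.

q_1* = 30.25

Substituting into the budget: q_1* = 8 + 0.625·(I − 8·p_1 − 8·p_2)/p_1, and q_2* = 8 + 0.375·(…)/p_2.
Discretionary income = 157 − 8·2.5 − 8·6 = 89; q_1* = 8 + 0.625·89/2.5 = 30.25.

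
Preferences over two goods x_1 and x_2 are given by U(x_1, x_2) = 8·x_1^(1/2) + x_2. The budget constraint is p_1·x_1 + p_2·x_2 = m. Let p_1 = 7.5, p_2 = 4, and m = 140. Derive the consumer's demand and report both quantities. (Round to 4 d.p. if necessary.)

x_1* = 4.5511, x_2* = 26.4667

Utility is quasi-linear in x_2; the FOC for x_1 is 4/√x_1 = p_1/p_2.
Thus x_1* = (4·p_2/p_1)² — independent of m — with the rest of income spent on x_2.
Plugging in: x_1* = (4·4/7.5)² = 4.5511, x_2* = 26.4667.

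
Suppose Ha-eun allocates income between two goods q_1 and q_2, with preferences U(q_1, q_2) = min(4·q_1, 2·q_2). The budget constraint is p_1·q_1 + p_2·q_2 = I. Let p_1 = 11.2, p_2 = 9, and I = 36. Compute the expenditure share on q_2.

share on q_2 = 0.6164

Leontief preferences: the optimum is at the kink where q_1/2 = q_2/4, i.e. q_2 = 2·q_1.
Budget: p_1·q_1 + p_2·2·q_1 = I, so (2·p_1 + 4·p_2)·q_1 = 2·I.
Demand: q_1*(p_1,p_2,I) = 2·I/(2·p_1 + 4·p_2), q_2* = 4·I/(2·p_1 + 4·p_2).
Here 2·11.2 + 4·9 = 58.4, giving q_1* = 1.2329 and q_2* = 2.4658.
Expenditure on q_2: 9·2.4658 = 22.1918; share = 0.6164.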